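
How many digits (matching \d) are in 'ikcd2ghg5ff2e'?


\d matches any digit 0-9.
Scanning 'ikcd2ghg5ff2e':
  pos 4: '2' -> DIGIT
  pos 8: '5' -> DIGIT
  pos 11: '2' -> DIGIT
Digits found: ['2', '5', '2']
Total: 3

3


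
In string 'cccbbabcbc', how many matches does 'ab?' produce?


Pattern 'ab?' matches 'a' optionally followed by 'b'.
String: 'cccbbabcbc'
Scanning left to right for 'a' then checking next char:
  Match 1: 'ab' (a followed by b)
Total matches: 1

1


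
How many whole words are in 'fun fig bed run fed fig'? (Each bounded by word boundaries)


Word boundaries (\b) mark the start/end of each word.
Text: 'fun fig bed run fed fig'
Splitting by whitespace:
  Word 1: 'fun'
  Word 2: 'fig'
  Word 3: 'bed'
  Word 4: 'run'
  Word 5: 'fed'
  Word 6: 'fig'
Total whole words: 6

6


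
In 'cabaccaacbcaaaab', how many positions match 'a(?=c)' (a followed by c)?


Lookahead 'a(?=c)' matches 'a' only when followed by 'c'.
String: 'cabaccaacbcaaaab'
Checking each position where char is 'a':
  pos 1: 'a' -> no (next='b')
  pos 3: 'a' -> MATCH (next='c')
  pos 6: 'a' -> no (next='a')
  pos 7: 'a' -> MATCH (next='c')
  pos 11: 'a' -> no (next='a')
  pos 12: 'a' -> no (next='a')
  pos 13: 'a' -> no (next='a')
  pos 14: 'a' -> no (next='b')
Matching positions: [3, 7]
Count: 2

2


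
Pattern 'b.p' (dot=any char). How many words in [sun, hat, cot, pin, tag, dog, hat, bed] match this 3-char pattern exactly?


Pattern 'b.p' means: starts with 'b', any single char, ends with 'p'.
Checking each word (must be exactly 3 chars):
  'sun' (len=3): no
  'hat' (len=3): no
  'cot' (len=3): no
  'pin' (len=3): no
  'tag' (len=3): no
  'dog' (len=3): no
  'hat' (len=3): no
  'bed' (len=3): no
Matching words: []
Total: 0

0


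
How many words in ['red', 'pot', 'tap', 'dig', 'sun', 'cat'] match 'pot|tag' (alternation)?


Alternation 'pot|tag' matches either 'pot' or 'tag'.
Checking each word:
  'red' -> no
  'pot' -> MATCH
  'tap' -> no
  'dig' -> no
  'sun' -> no
  'cat' -> no
Matches: ['pot']
Count: 1

1


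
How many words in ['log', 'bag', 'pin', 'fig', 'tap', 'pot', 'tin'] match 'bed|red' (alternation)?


Alternation 'bed|red' matches either 'bed' or 'red'.
Checking each word:
  'log' -> no
  'bag' -> no
  'pin' -> no
  'fig' -> no
  'tap' -> no
  'pot' -> no
  'tin' -> no
Matches: []
Count: 0

0


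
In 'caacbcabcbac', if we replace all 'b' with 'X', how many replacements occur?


re.sub('b', 'X', text) replaces every occurrence of 'b' with 'X'.
Text: 'caacbcabcbac'
Scanning for 'b':
  pos 4: 'b' -> replacement #1
  pos 7: 'b' -> replacement #2
  pos 9: 'b' -> replacement #3
Total replacements: 3

3


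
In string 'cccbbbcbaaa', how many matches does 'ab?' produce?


Pattern 'ab?' matches 'a' optionally followed by 'b'.
String: 'cccbbbcbaaa'
Scanning left to right for 'a' then checking next char:
  Match 1: 'a' (a not followed by b)
  Match 2: 'a' (a not followed by b)
  Match 3: 'a' (a not followed by b)
Total matches: 3

3


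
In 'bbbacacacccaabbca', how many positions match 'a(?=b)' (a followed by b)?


Lookahead 'a(?=b)' matches 'a' only when followed by 'b'.
String: 'bbbacacacccaabbca'
Checking each position where char is 'a':
  pos 3: 'a' -> no (next='c')
  pos 5: 'a' -> no (next='c')
  pos 7: 'a' -> no (next='c')
  pos 11: 'a' -> no (next='a')
  pos 12: 'a' -> MATCH (next='b')
Matching positions: [12]
Count: 1

1


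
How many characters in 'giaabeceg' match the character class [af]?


Character class [af] matches any of: {a, f}
Scanning string 'giaabeceg' character by character:
  pos 0: 'g' -> no
  pos 1: 'i' -> no
  pos 2: 'a' -> MATCH
  pos 3: 'a' -> MATCH
  pos 4: 'b' -> no
  pos 5: 'e' -> no
  pos 6: 'c' -> no
  pos 7: 'e' -> no
  pos 8: 'g' -> no
Total matches: 2

2


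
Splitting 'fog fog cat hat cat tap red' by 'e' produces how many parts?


Splitting by 'e' breaks the string at each occurrence of the separator.
Text: 'fog fog cat hat cat tap red'
Parts after split:
  Part 1: 'fog fog cat hat cat tap r'
  Part 2: 'd'
Total parts: 2

2


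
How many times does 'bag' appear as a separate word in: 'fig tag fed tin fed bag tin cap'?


Scanning each word for exact match 'bag':
  Word 1: 'fig' -> no
  Word 2: 'tag' -> no
  Word 3: 'fed' -> no
  Word 4: 'tin' -> no
  Word 5: 'fed' -> no
  Word 6: 'bag' -> MATCH
  Word 7: 'tin' -> no
  Word 8: 'cap' -> no
Total matches: 1

1


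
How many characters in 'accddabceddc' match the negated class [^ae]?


Negated class [^ae] matches any char NOT in {a, e}
Scanning 'accddabceddc':
  pos 0: 'a' -> no (excluded)
  pos 1: 'c' -> MATCH
  pos 2: 'c' -> MATCH
  pos 3: 'd' -> MATCH
  pos 4: 'd' -> MATCH
  pos 5: 'a' -> no (excluded)
  pos 6: 'b' -> MATCH
  pos 7: 'c' -> MATCH
  pos 8: 'e' -> no (excluded)
  pos 9: 'd' -> MATCH
  pos 10: 'd' -> MATCH
  pos 11: 'c' -> MATCH
Total matches: 9

9


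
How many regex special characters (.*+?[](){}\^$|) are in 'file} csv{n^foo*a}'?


Regex special characters are: . * + ? [ ] ( ) { } \ ^ $ |
Scanning 'file} csv{n^foo*a}':
  pos 4: '}' -> SPECIAL
  pos 9: '{' -> SPECIAL
  pos 11: '^' -> SPECIAL
  pos 15: '*' -> SPECIAL
  pos 17: '}' -> SPECIAL
Special chars found: ['}', '{', '^', '*', '}']
Total: 5

5


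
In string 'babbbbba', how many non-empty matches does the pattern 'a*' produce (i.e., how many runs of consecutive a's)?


Pattern 'a*' matches zero or more a's. We want non-empty runs of consecutive a's.
String: 'babbbbba'
Walking through the string to find runs of a's:
  Run 1: positions 1-1 -> 'a'
  Run 2: positions 7-7 -> 'a'
Non-empty runs found: ['a', 'a']
Count: 2

2


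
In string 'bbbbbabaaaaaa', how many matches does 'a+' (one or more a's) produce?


Pattern 'a+' matches one or more consecutive a's.
String: 'bbbbbabaaaaaa'
Scanning for runs of a:
  Match 1: 'a' (length 1)
  Match 2: 'aaaaaa' (length 6)
Total matches: 2

2


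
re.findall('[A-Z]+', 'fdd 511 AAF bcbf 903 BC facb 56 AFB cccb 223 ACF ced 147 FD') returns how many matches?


Pattern '[A-Z]+' finds one or more uppercase letters.
Text: 'fdd 511 AAF bcbf 903 BC facb 56 AFB cccb 223 ACF ced 147 FD'
Scanning for matches:
  Match 1: 'AAF'
  Match 2: 'BC'
  Match 3: 'AFB'
  Match 4: 'ACF'
  Match 5: 'FD'
Total matches: 5

5


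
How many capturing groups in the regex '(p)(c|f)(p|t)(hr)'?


To count capturing groups, count each '(' that starts a group.
Pattern: '(p)(c|f)(p|t)(hr)'
Walking through the pattern:
  Position 0: '(' -> group #1
  Position 3: '(' -> group #2
  Position 8: '(' -> group #3
  Position 13: '(' -> group #4
Total capturing groups: 4

4


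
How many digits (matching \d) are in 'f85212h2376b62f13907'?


\d matches any digit 0-9.
Scanning 'f85212h2376b62f13907':
  pos 1: '8' -> DIGIT
  pos 2: '5' -> DIGIT
  pos 3: '2' -> DIGIT
  pos 4: '1' -> DIGIT
  pos 5: '2' -> DIGIT
  pos 7: '2' -> DIGIT
  pos 8: '3' -> DIGIT
  pos 9: '7' -> DIGIT
  pos 10: '6' -> DIGIT
  pos 12: '6' -> DIGIT
  pos 13: '2' -> DIGIT
  pos 15: '1' -> DIGIT
  pos 16: '3' -> DIGIT
  pos 17: '9' -> DIGIT
  pos 18: '0' -> DIGIT
  pos 19: '7' -> DIGIT
Digits found: ['8', '5', '2', '1', '2', '2', '3', '7', '6', '6', '2', '1', '3', '9', '0', '7']
Total: 16

16


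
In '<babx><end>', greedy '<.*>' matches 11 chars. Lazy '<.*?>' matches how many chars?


Greedy '<.*>' tries to match as MUCH as possible.
Lazy '<.*?>' tries to match as LITTLE as possible.

String: '<babx><end>'
Greedy '<.*>' starts at first '<' and extends to the LAST '>': '<babx><end>' (11 chars)
Lazy '<.*?>' starts at first '<' and stops at the FIRST '>': '<babx>' (6 chars)

6


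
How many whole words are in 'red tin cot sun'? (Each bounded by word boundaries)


Word boundaries (\b) mark the start/end of each word.
Text: 'red tin cot sun'
Splitting by whitespace:
  Word 1: 'red'
  Word 2: 'tin'
  Word 3: 'cot'
  Word 4: 'sun'
Total whole words: 4

4


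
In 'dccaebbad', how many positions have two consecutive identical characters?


Looking for consecutive identical characters in 'dccaebbad':
  pos 0-1: 'd' vs 'c' -> different
  pos 1-2: 'c' vs 'c' -> MATCH ('cc')
  pos 2-3: 'c' vs 'a' -> different
  pos 3-4: 'a' vs 'e' -> different
  pos 4-5: 'e' vs 'b' -> different
  pos 5-6: 'b' vs 'b' -> MATCH ('bb')
  pos 6-7: 'b' vs 'a' -> different
  pos 7-8: 'a' vs 'd' -> different
Consecutive identical pairs: ['cc', 'bb']
Count: 2

2


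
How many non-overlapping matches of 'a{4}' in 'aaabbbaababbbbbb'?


Pattern 'a{4}' matches exactly 4 consecutive a's (greedy, non-overlapping).
String: 'aaabbbaababbbbbb'
Scanning for runs of a's:
  Run at pos 0: 'aaa' (length 3) -> 0 match(es)
  Run at pos 6: 'aa' (length 2) -> 0 match(es)
  Run at pos 9: 'a' (length 1) -> 0 match(es)
Matches found: []
Total: 0

0


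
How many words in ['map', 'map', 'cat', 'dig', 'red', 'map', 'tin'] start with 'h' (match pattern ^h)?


Pattern ^h anchors to start of word. Check which words begin with 'h':
  'map' -> no
  'map' -> no
  'cat' -> no
  'dig' -> no
  'red' -> no
  'map' -> no
  'tin' -> no
Matching words: []
Count: 0

0


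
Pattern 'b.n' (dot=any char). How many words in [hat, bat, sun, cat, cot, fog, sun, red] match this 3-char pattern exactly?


Pattern 'b.n' means: starts with 'b', any single char, ends with 'n'.
Checking each word (must be exactly 3 chars):
  'hat' (len=3): no
  'bat' (len=3): no
  'sun' (len=3): no
  'cat' (len=3): no
  'cot' (len=3): no
  'fog' (len=3): no
  'sun' (len=3): no
  'red' (len=3): no
Matching words: []
Total: 0

0


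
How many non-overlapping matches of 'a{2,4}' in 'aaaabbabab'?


Pattern 'a{2,4}' matches between 2 and 4 consecutive a's (greedy).
String: 'aaaabbabab'
Finding runs of a's and applying greedy matching:
  Run at pos 0: 'aaaa' (length 4)
  Run at pos 6: 'a' (length 1)
  Run at pos 8: 'a' (length 1)
Matches: ['aaaa']
Count: 1

1


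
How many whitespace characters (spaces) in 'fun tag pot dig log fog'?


\s matches whitespace characters (spaces, tabs, etc.).
Text: 'fun tag pot dig log fog'
This text has 6 words separated by spaces.
Number of spaces = number of words - 1 = 6 - 1 = 5

5


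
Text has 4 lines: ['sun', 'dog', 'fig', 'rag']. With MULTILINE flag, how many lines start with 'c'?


With MULTILINE flag, ^ matches the start of each line.
Lines: ['sun', 'dog', 'fig', 'rag']
Checking which lines start with 'c':
  Line 1: 'sun' -> no
  Line 2: 'dog' -> no
  Line 3: 'fig' -> no
  Line 4: 'rag' -> no
Matching lines: []
Count: 0

0


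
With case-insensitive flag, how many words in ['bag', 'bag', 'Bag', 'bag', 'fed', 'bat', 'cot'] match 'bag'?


Case-insensitive matching: compare each word's lowercase form to 'bag'.
  'bag' -> lower='bag' -> MATCH
  'bag' -> lower='bag' -> MATCH
  'Bag' -> lower='bag' -> MATCH
  'bag' -> lower='bag' -> MATCH
  'fed' -> lower='fed' -> no
  'bat' -> lower='bat' -> no
  'cot' -> lower='cot' -> no
Matches: ['bag', 'bag', 'Bag', 'bag']
Count: 4

4


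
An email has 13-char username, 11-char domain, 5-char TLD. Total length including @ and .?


An email address has format: username@domain.tld
Username length: 13
'@' character: 1
Domain length: 11
'.' character: 1
TLD length: 5
Total = 13 + 1 + 11 + 1 + 5 = 31

31


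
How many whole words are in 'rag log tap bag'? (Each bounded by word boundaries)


Word boundaries (\b) mark the start/end of each word.
Text: 'rag log tap bag'
Splitting by whitespace:
  Word 1: 'rag'
  Word 2: 'log'
  Word 3: 'tap'
  Word 4: 'bag'
Total whole words: 4

4


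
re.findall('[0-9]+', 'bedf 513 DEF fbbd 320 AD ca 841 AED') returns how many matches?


Pattern '[0-9]+' finds one or more digits.
Text: 'bedf 513 DEF fbbd 320 AD ca 841 AED'
Scanning for matches:
  Match 1: '513'
  Match 2: '320'
  Match 3: '841'
Total matches: 3

3


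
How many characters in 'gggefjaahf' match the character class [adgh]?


Character class [adgh] matches any of: {a, d, g, h}
Scanning string 'gggefjaahf' character by character:
  pos 0: 'g' -> MATCH
  pos 1: 'g' -> MATCH
  pos 2: 'g' -> MATCH
  pos 3: 'e' -> no
  pos 4: 'f' -> no
  pos 5: 'j' -> no
  pos 6: 'a' -> MATCH
  pos 7: 'a' -> MATCH
  pos 8: 'h' -> MATCH
  pos 9: 'f' -> no
Total matches: 6

6


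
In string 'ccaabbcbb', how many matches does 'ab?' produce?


Pattern 'ab?' matches 'a' optionally followed by 'b'.
String: 'ccaabbcbb'
Scanning left to right for 'a' then checking next char:
  Match 1: 'a' (a not followed by b)
  Match 2: 'ab' (a followed by b)
Total matches: 2

2


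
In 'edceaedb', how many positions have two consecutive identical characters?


Looking for consecutive identical characters in 'edceaedb':
  pos 0-1: 'e' vs 'd' -> different
  pos 1-2: 'd' vs 'c' -> different
  pos 2-3: 'c' vs 'e' -> different
  pos 3-4: 'e' vs 'a' -> different
  pos 4-5: 'a' vs 'e' -> different
  pos 5-6: 'e' vs 'd' -> different
  pos 6-7: 'd' vs 'b' -> different
Consecutive identical pairs: []
Count: 0

0


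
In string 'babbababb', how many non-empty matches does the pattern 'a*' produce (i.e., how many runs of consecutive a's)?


Pattern 'a*' matches zero or more a's. We want non-empty runs of consecutive a's.
String: 'babbababb'
Walking through the string to find runs of a's:
  Run 1: positions 1-1 -> 'a'
  Run 2: positions 4-4 -> 'a'
  Run 3: positions 6-6 -> 'a'
Non-empty runs found: ['a', 'a', 'a']
Count: 3

3


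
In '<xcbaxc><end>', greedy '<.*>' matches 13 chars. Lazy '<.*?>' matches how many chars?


Greedy '<.*>' tries to match as MUCH as possible.
Lazy '<.*?>' tries to match as LITTLE as possible.

String: '<xcbaxc><end>'
Greedy '<.*>' starts at first '<' and extends to the LAST '>': '<xcbaxc><end>' (13 chars)
Lazy '<.*?>' starts at first '<' and stops at the FIRST '>': '<xcbaxc>' (8 chars)

8


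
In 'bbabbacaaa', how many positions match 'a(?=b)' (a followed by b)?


Lookahead 'a(?=b)' matches 'a' only when followed by 'b'.
String: 'bbabbacaaa'
Checking each position where char is 'a':
  pos 2: 'a' -> MATCH (next='b')
  pos 5: 'a' -> no (next='c')
  pos 7: 'a' -> no (next='a')
  pos 8: 'a' -> no (next='a')
Matching positions: [2]
Count: 1

1


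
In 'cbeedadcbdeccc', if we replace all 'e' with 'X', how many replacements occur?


re.sub('e', 'X', text) replaces every occurrence of 'e' with 'X'.
Text: 'cbeedadcbdeccc'
Scanning for 'e':
  pos 2: 'e' -> replacement #1
  pos 3: 'e' -> replacement #2
  pos 10: 'e' -> replacement #3
Total replacements: 3

3


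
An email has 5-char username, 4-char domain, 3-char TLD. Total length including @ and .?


An email address has format: username@domain.tld
Username length: 5
'@' character: 1
Domain length: 4
'.' character: 1
TLD length: 3
Total = 5 + 1 + 4 + 1 + 3 = 14

14


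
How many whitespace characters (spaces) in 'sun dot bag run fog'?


\s matches whitespace characters (spaces, tabs, etc.).
Text: 'sun dot bag run fog'
This text has 5 words separated by spaces.
Number of spaces = number of words - 1 = 5 - 1 = 4

4


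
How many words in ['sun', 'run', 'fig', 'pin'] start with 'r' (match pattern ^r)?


Pattern ^r anchors to start of word. Check which words begin with 'r':
  'sun' -> no
  'run' -> MATCH (starts with 'r')
  'fig' -> no
  'pin' -> no
Matching words: ['run']
Count: 1

1


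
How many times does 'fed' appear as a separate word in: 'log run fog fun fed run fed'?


Scanning each word for exact match 'fed':
  Word 1: 'log' -> no
  Word 2: 'run' -> no
  Word 3: 'fog' -> no
  Word 4: 'fun' -> no
  Word 5: 'fed' -> MATCH
  Word 6: 'run' -> no
  Word 7: 'fed' -> MATCH
Total matches: 2

2


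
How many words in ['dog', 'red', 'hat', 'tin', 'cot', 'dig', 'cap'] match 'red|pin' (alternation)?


Alternation 'red|pin' matches either 'red' or 'pin'.
Checking each word:
  'dog' -> no
  'red' -> MATCH
  'hat' -> no
  'tin' -> no
  'cot' -> no
  'dig' -> no
  'cap' -> no
Matches: ['red']
Count: 1

1


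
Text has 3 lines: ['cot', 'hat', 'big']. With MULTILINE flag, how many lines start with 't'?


With MULTILINE flag, ^ matches the start of each line.
Lines: ['cot', 'hat', 'big']
Checking which lines start with 't':
  Line 1: 'cot' -> no
  Line 2: 'hat' -> no
  Line 3: 'big' -> no
Matching lines: []
Count: 0

0


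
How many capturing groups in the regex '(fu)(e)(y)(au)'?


To count capturing groups, count each '(' that starts a group.
Pattern: '(fu)(e)(y)(au)'
Walking through the pattern:
  Position 0: '(' -> group #1
  Position 4: '(' -> group #2
  Position 7: '(' -> group #3
  Position 10: '(' -> group #4
Total capturing groups: 4

4


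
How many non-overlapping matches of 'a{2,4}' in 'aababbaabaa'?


Pattern 'a{2,4}' matches between 2 and 4 consecutive a's (greedy).
String: 'aababbaabaa'
Finding runs of a's and applying greedy matching:
  Run at pos 0: 'aa' (length 2)
  Run at pos 3: 'a' (length 1)
  Run at pos 6: 'aa' (length 2)
  Run at pos 9: 'aa' (length 2)
Matches: ['aa', 'aa', 'aa']
Count: 3

3


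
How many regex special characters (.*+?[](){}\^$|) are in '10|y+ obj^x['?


Regex special characters are: . * + ? [ ] ( ) { } \ ^ $ |
Scanning '10|y+ obj^x[':
  pos 2: '|' -> SPECIAL
  pos 4: '+' -> SPECIAL
  pos 9: '^' -> SPECIAL
  pos 11: '[' -> SPECIAL
Special chars found: ['|', '+', '^', '[']
Total: 4

4


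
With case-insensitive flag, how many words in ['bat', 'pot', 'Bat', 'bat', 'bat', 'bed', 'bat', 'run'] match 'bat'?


Case-insensitive matching: compare each word's lowercase form to 'bat'.
  'bat' -> lower='bat' -> MATCH
  'pot' -> lower='pot' -> no
  'Bat' -> lower='bat' -> MATCH
  'bat' -> lower='bat' -> MATCH
  'bat' -> lower='bat' -> MATCH
  'bed' -> lower='bed' -> no
  'bat' -> lower='bat' -> MATCH
  'run' -> lower='run' -> no
Matches: ['bat', 'Bat', 'bat', 'bat', 'bat']
Count: 5

5


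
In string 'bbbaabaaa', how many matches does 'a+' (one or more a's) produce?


Pattern 'a+' matches one or more consecutive a's.
String: 'bbbaabaaa'
Scanning for runs of a:
  Match 1: 'aa' (length 2)
  Match 2: 'aaa' (length 3)
Total matches: 2

2


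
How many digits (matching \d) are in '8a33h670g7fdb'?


\d matches any digit 0-9.
Scanning '8a33h670g7fdb':
  pos 0: '8' -> DIGIT
  pos 2: '3' -> DIGIT
  pos 3: '3' -> DIGIT
  pos 5: '6' -> DIGIT
  pos 6: '7' -> DIGIT
  pos 7: '0' -> DIGIT
  pos 9: '7' -> DIGIT
Digits found: ['8', '3', '3', '6', '7', '0', '7']
Total: 7

7


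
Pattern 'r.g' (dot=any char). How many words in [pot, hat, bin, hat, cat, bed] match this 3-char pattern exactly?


Pattern 'r.g' means: starts with 'r', any single char, ends with 'g'.
Checking each word (must be exactly 3 chars):
  'pot' (len=3): no
  'hat' (len=3): no
  'bin' (len=3): no
  'hat' (len=3): no
  'cat' (len=3): no
  'bed' (len=3): no
Matching words: []
Total: 0

0


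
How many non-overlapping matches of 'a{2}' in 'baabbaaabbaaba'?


Pattern 'a{2}' matches exactly 2 consecutive a's (greedy, non-overlapping).
String: 'baabbaaabbaaba'
Scanning for runs of a's:
  Run at pos 1: 'aa' (length 2) -> 1 match(es)
  Run at pos 5: 'aaa' (length 3) -> 1 match(es)
  Run at pos 10: 'aa' (length 2) -> 1 match(es)
  Run at pos 13: 'a' (length 1) -> 0 match(es)
Matches found: ['aa', 'aa', 'aa']
Total: 3

3


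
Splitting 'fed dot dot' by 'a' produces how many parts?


Splitting by 'a' breaks the string at each occurrence of the separator.
Text: 'fed dot dot'
Parts after split:
  Part 1: 'fed dot dot'
Total parts: 1

1


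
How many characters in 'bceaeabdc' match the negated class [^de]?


Negated class [^de] matches any char NOT in {d, e}
Scanning 'bceaeabdc':
  pos 0: 'b' -> MATCH
  pos 1: 'c' -> MATCH
  pos 2: 'e' -> no (excluded)
  pos 3: 'a' -> MATCH
  pos 4: 'e' -> no (excluded)
  pos 5: 'a' -> MATCH
  pos 6: 'b' -> MATCH
  pos 7: 'd' -> no (excluded)
  pos 8: 'c' -> MATCH
Total matches: 6

6


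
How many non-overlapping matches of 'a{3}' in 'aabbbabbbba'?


Pattern 'a{3}' matches exactly 3 consecutive a's (greedy, non-overlapping).
String: 'aabbbabbbba'
Scanning for runs of a's:
  Run at pos 0: 'aa' (length 2) -> 0 match(es)
  Run at pos 5: 'a' (length 1) -> 0 match(es)
  Run at pos 10: 'a' (length 1) -> 0 match(es)
Matches found: []
Total: 0

0


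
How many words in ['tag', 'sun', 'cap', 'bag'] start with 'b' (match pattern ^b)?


Pattern ^b anchors to start of word. Check which words begin with 'b':
  'tag' -> no
  'sun' -> no
  'cap' -> no
  'bag' -> MATCH (starts with 'b')
Matching words: ['bag']
Count: 1

1


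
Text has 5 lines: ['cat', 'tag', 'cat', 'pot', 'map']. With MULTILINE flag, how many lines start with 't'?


With MULTILINE flag, ^ matches the start of each line.
Lines: ['cat', 'tag', 'cat', 'pot', 'map']
Checking which lines start with 't':
  Line 1: 'cat' -> no
  Line 2: 'tag' -> MATCH
  Line 3: 'cat' -> no
  Line 4: 'pot' -> no
  Line 5: 'map' -> no
Matching lines: ['tag']
Count: 1

1


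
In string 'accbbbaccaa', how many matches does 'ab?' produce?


Pattern 'ab?' matches 'a' optionally followed by 'b'.
String: 'accbbbaccaa'
Scanning left to right for 'a' then checking next char:
  Match 1: 'a' (a not followed by b)
  Match 2: 'a' (a not followed by b)
  Match 3: 'a' (a not followed by b)
  Match 4: 'a' (a not followed by b)
Total matches: 4

4


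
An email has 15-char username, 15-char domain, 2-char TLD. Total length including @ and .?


An email address has format: username@domain.tld
Username length: 15
'@' character: 1
Domain length: 15
'.' character: 1
TLD length: 2
Total = 15 + 1 + 15 + 1 + 2 = 34

34


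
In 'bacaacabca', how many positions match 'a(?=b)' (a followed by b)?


Lookahead 'a(?=b)' matches 'a' only when followed by 'b'.
String: 'bacaacabca'
Checking each position where char is 'a':
  pos 1: 'a' -> no (next='c')
  pos 3: 'a' -> no (next='a')
  pos 4: 'a' -> no (next='c')
  pos 6: 'a' -> MATCH (next='b')
Matching positions: [6]
Count: 1

1


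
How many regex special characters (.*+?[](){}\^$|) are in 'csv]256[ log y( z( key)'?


Regex special characters are: . * + ? [ ] ( ) { } \ ^ $ |
Scanning 'csv]256[ log y( z( key)':
  pos 3: ']' -> SPECIAL
  pos 7: '[' -> SPECIAL
  pos 14: '(' -> SPECIAL
  pos 17: '(' -> SPECIAL
  pos 22: ')' -> SPECIAL
Special chars found: [']', '[', '(', '(', ')']
Total: 5

5


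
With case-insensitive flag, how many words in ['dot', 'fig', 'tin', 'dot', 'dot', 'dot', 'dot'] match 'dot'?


Case-insensitive matching: compare each word's lowercase form to 'dot'.
  'dot' -> lower='dot' -> MATCH
  'fig' -> lower='fig' -> no
  'tin' -> lower='tin' -> no
  'dot' -> lower='dot' -> MATCH
  'dot' -> lower='dot' -> MATCH
  'dot' -> lower='dot' -> MATCH
  'dot' -> lower='dot' -> MATCH
Matches: ['dot', 'dot', 'dot', 'dot', 'dot']
Count: 5

5


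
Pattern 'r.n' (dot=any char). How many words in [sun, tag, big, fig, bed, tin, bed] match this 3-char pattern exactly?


Pattern 'r.n' means: starts with 'r', any single char, ends with 'n'.
Checking each word (must be exactly 3 chars):
  'sun' (len=3): no
  'tag' (len=3): no
  'big' (len=3): no
  'fig' (len=3): no
  'bed' (len=3): no
  'tin' (len=3): no
  'bed' (len=3): no
Matching words: []
Total: 0

0


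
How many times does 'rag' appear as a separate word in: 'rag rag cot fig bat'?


Scanning each word for exact match 'rag':
  Word 1: 'rag' -> MATCH
  Word 2: 'rag' -> MATCH
  Word 3: 'cot' -> no
  Word 4: 'fig' -> no
  Word 5: 'bat' -> no
Total matches: 2

2


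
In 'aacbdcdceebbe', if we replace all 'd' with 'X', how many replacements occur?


re.sub('d', 'X', text) replaces every occurrence of 'd' with 'X'.
Text: 'aacbdcdceebbe'
Scanning for 'd':
  pos 4: 'd' -> replacement #1
  pos 6: 'd' -> replacement #2
Total replacements: 2

2


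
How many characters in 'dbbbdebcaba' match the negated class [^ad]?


Negated class [^ad] matches any char NOT in {a, d}
Scanning 'dbbbdebcaba':
  pos 0: 'd' -> no (excluded)
  pos 1: 'b' -> MATCH
  pos 2: 'b' -> MATCH
  pos 3: 'b' -> MATCH
  pos 4: 'd' -> no (excluded)
  pos 5: 'e' -> MATCH
  pos 6: 'b' -> MATCH
  pos 7: 'c' -> MATCH
  pos 8: 'a' -> no (excluded)
  pos 9: 'b' -> MATCH
  pos 10: 'a' -> no (excluded)
Total matches: 7

7


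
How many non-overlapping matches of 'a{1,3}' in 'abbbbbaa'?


Pattern 'a{1,3}' matches between 1 and 3 consecutive a's (greedy).
String: 'abbbbbaa'
Finding runs of a's and applying greedy matching:
  Run at pos 0: 'a' (length 1)
  Run at pos 6: 'aa' (length 2)
Matches: ['a', 'aa']
Count: 2

2


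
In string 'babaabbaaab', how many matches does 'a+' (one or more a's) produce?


Pattern 'a+' matches one or more consecutive a's.
String: 'babaabbaaab'
Scanning for runs of a:
  Match 1: 'a' (length 1)
  Match 2: 'aa' (length 2)
  Match 3: 'aaa' (length 3)
Total matches: 3

3


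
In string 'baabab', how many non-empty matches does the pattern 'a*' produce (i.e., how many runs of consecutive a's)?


Pattern 'a*' matches zero or more a's. We want non-empty runs of consecutive a's.
String: 'baabab'
Walking through the string to find runs of a's:
  Run 1: positions 1-2 -> 'aa'
  Run 2: positions 4-4 -> 'a'
Non-empty runs found: ['aa', 'a']
Count: 2

2


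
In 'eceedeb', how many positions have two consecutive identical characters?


Looking for consecutive identical characters in 'eceedeb':
  pos 0-1: 'e' vs 'c' -> different
  pos 1-2: 'c' vs 'e' -> different
  pos 2-3: 'e' vs 'e' -> MATCH ('ee')
  pos 3-4: 'e' vs 'd' -> different
  pos 4-5: 'd' vs 'e' -> different
  pos 5-6: 'e' vs 'b' -> different
Consecutive identical pairs: ['ee']
Count: 1

1


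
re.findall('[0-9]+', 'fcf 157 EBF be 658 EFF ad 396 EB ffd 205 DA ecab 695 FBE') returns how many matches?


Pattern '[0-9]+' finds one or more digits.
Text: 'fcf 157 EBF be 658 EFF ad 396 EB ffd 205 DA ecab 695 FBE'
Scanning for matches:
  Match 1: '157'
  Match 2: '658'
  Match 3: '396'
  Match 4: '205'
  Match 5: '695'
Total matches: 5

5


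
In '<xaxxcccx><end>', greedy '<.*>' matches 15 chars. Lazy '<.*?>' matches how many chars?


Greedy '<.*>' tries to match as MUCH as possible.
Lazy '<.*?>' tries to match as LITTLE as possible.

String: '<xaxxcccx><end>'
Greedy '<.*>' starts at first '<' and extends to the LAST '>': '<xaxxcccx><end>' (15 chars)
Lazy '<.*?>' starts at first '<' and stops at the FIRST '>': '<xaxxcccx>' (10 chars)

10


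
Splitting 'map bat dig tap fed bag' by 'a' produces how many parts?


Splitting by 'a' breaks the string at each occurrence of the separator.
Text: 'map bat dig tap fed bag'
Parts after split:
  Part 1: 'm'
  Part 2: 'p b'
  Part 3: 't dig t'
  Part 4: 'p fed b'
  Part 5: 'g'
Total parts: 5

5


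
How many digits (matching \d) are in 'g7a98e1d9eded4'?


\d matches any digit 0-9.
Scanning 'g7a98e1d9eded4':
  pos 1: '7' -> DIGIT
  pos 3: '9' -> DIGIT
  pos 4: '8' -> DIGIT
  pos 6: '1' -> DIGIT
  pos 8: '9' -> DIGIT
  pos 13: '4' -> DIGIT
Digits found: ['7', '9', '8', '1', '9', '4']
Total: 6

6


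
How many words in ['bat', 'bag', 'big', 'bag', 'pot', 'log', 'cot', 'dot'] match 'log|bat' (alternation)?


Alternation 'log|bat' matches either 'log' or 'bat'.
Checking each word:
  'bat' -> MATCH
  'bag' -> no
  'big' -> no
  'bag' -> no
  'pot' -> no
  'log' -> MATCH
  'cot' -> no
  'dot' -> no
Matches: ['bat', 'log']
Count: 2

2


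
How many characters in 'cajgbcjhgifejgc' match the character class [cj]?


Character class [cj] matches any of: {c, j}
Scanning string 'cajgbcjhgifejgc' character by character:
  pos 0: 'c' -> MATCH
  pos 1: 'a' -> no
  pos 2: 'j' -> MATCH
  pos 3: 'g' -> no
  pos 4: 'b' -> no
  pos 5: 'c' -> MATCH
  pos 6: 'j' -> MATCH
  pos 7: 'h' -> no
  pos 8: 'g' -> no
  pos 9: 'i' -> no
  pos 10: 'f' -> no
  pos 11: 'e' -> no
  pos 12: 'j' -> MATCH
  pos 13: 'g' -> no
  pos 14: 'c' -> MATCH
Total matches: 6

6


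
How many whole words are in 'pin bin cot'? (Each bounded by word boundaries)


Word boundaries (\b) mark the start/end of each word.
Text: 'pin bin cot'
Splitting by whitespace:
  Word 1: 'pin'
  Word 2: 'bin'
  Word 3: 'cot'
Total whole words: 3

3


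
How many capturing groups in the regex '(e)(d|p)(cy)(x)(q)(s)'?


To count capturing groups, count each '(' that starts a group.
Pattern: '(e)(d|p)(cy)(x)(q)(s)'
Walking through the pattern:
  Position 0: '(' -> group #1
  Position 3: '(' -> group #2
  Position 8: '(' -> group #3
  Position 12: '(' -> group #4
  Position 15: '(' -> group #5
  Position 18: '(' -> group #6
Total capturing groups: 6

6


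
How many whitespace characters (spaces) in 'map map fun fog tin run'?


\s matches whitespace characters (spaces, tabs, etc.).
Text: 'map map fun fog tin run'
This text has 6 words separated by spaces.
Number of spaces = number of words - 1 = 6 - 1 = 5

5


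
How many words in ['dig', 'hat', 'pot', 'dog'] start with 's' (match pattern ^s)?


Pattern ^s anchors to start of word. Check which words begin with 's':
  'dig' -> no
  'hat' -> no
  'pot' -> no
  'dog' -> no
Matching words: []
Count: 0

0


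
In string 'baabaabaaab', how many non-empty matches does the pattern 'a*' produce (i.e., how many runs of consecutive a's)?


Pattern 'a*' matches zero or more a's. We want non-empty runs of consecutive a's.
String: 'baabaabaaab'
Walking through the string to find runs of a's:
  Run 1: positions 1-2 -> 'aa'
  Run 2: positions 4-5 -> 'aa'
  Run 3: positions 7-9 -> 'aaa'
Non-empty runs found: ['aa', 'aa', 'aaa']
Count: 3

3


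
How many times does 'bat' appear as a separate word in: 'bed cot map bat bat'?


Scanning each word for exact match 'bat':
  Word 1: 'bed' -> no
  Word 2: 'cot' -> no
  Word 3: 'map' -> no
  Word 4: 'bat' -> MATCH
  Word 5: 'bat' -> MATCH
Total matches: 2

2


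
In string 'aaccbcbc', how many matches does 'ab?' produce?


Pattern 'ab?' matches 'a' optionally followed by 'b'.
String: 'aaccbcbc'
Scanning left to right for 'a' then checking next char:
  Match 1: 'a' (a not followed by b)
  Match 2: 'a' (a not followed by b)
Total matches: 2

2


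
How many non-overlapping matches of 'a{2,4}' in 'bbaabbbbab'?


Pattern 'a{2,4}' matches between 2 and 4 consecutive a's (greedy).
String: 'bbaabbbbab'
Finding runs of a's and applying greedy matching:
  Run at pos 2: 'aa' (length 2)
  Run at pos 8: 'a' (length 1)
Matches: ['aa']
Count: 1

1


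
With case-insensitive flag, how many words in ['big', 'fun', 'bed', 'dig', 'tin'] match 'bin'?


Case-insensitive matching: compare each word's lowercase form to 'bin'.
  'big' -> lower='big' -> no
  'fun' -> lower='fun' -> no
  'bed' -> lower='bed' -> no
  'dig' -> lower='dig' -> no
  'tin' -> lower='tin' -> no
Matches: []
Count: 0

0


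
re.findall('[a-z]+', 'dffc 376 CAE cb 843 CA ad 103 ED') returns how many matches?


Pattern '[a-z]+' finds one or more lowercase letters.
Text: 'dffc 376 CAE cb 843 CA ad 103 ED'
Scanning for matches:
  Match 1: 'dffc'
  Match 2: 'cb'
  Match 3: 'ad'
Total matches: 3

3


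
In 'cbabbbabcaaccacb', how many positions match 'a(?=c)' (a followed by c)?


Lookahead 'a(?=c)' matches 'a' only when followed by 'c'.
String: 'cbabbbabcaaccacb'
Checking each position where char is 'a':
  pos 2: 'a' -> no (next='b')
  pos 6: 'a' -> no (next='b')
  pos 9: 'a' -> no (next='a')
  pos 10: 'a' -> MATCH (next='c')
  pos 13: 'a' -> MATCH (next='c')
Matching positions: [10, 13]
Count: 2

2


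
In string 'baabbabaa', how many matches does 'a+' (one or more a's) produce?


Pattern 'a+' matches one or more consecutive a's.
String: 'baabbabaa'
Scanning for runs of a:
  Match 1: 'aa' (length 2)
  Match 2: 'a' (length 1)
  Match 3: 'aa' (length 2)
Total matches: 3

3


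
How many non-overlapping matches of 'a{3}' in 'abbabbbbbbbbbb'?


Pattern 'a{3}' matches exactly 3 consecutive a's (greedy, non-overlapping).
String: 'abbabbbbbbbbbb'
Scanning for runs of a's:
  Run at pos 0: 'a' (length 1) -> 0 match(es)
  Run at pos 3: 'a' (length 1) -> 0 match(es)
Matches found: []
Total: 0

0


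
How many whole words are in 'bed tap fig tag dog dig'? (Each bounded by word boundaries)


Word boundaries (\b) mark the start/end of each word.
Text: 'bed tap fig tag dog dig'
Splitting by whitespace:
  Word 1: 'bed'
  Word 2: 'tap'
  Word 3: 'fig'
  Word 4: 'tag'
  Word 5: 'dog'
  Word 6: 'dig'
Total whole words: 6

6


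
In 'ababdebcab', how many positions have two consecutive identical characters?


Looking for consecutive identical characters in 'ababdebcab':
  pos 0-1: 'a' vs 'b' -> different
  pos 1-2: 'b' vs 'a' -> different
  pos 2-3: 'a' vs 'b' -> different
  pos 3-4: 'b' vs 'd' -> different
  pos 4-5: 'd' vs 'e' -> different
  pos 5-6: 'e' vs 'b' -> different
  pos 6-7: 'b' vs 'c' -> different
  pos 7-8: 'c' vs 'a' -> different
  pos 8-9: 'a' vs 'b' -> different
Consecutive identical pairs: []
Count: 0

0


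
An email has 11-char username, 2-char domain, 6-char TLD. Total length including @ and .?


An email address has format: username@domain.tld
Username length: 11
'@' character: 1
Domain length: 2
'.' character: 1
TLD length: 6
Total = 11 + 1 + 2 + 1 + 6 = 21

21


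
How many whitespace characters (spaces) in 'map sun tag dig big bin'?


\s matches whitespace characters (spaces, tabs, etc.).
Text: 'map sun tag dig big bin'
This text has 6 words separated by spaces.
Number of spaces = number of words - 1 = 6 - 1 = 5

5


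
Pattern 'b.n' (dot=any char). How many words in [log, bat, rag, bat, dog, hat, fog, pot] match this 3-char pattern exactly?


Pattern 'b.n' means: starts with 'b', any single char, ends with 'n'.
Checking each word (must be exactly 3 chars):
  'log' (len=3): no
  'bat' (len=3): no
  'rag' (len=3): no
  'bat' (len=3): no
  'dog' (len=3): no
  'hat' (len=3): no
  'fog' (len=3): no
  'pot' (len=3): no
Matching words: []
Total: 0

0


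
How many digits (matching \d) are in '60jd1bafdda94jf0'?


\d matches any digit 0-9.
Scanning '60jd1bafdda94jf0':
  pos 0: '6' -> DIGIT
  pos 1: '0' -> DIGIT
  pos 4: '1' -> DIGIT
  pos 11: '9' -> DIGIT
  pos 12: '4' -> DIGIT
  pos 15: '0' -> DIGIT
Digits found: ['6', '0', '1', '9', '4', '0']
Total: 6

6


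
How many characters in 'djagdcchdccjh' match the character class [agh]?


Character class [agh] matches any of: {a, g, h}
Scanning string 'djagdcchdccjh' character by character:
  pos 0: 'd' -> no
  pos 1: 'j' -> no
  pos 2: 'a' -> MATCH
  pos 3: 'g' -> MATCH
  pos 4: 'd' -> no
  pos 5: 'c' -> no
  pos 6: 'c' -> no
  pos 7: 'h' -> MATCH
  pos 8: 'd' -> no
  pos 9: 'c' -> no
  pos 10: 'c' -> no
  pos 11: 'j' -> no
  pos 12: 'h' -> MATCH
Total matches: 4

4


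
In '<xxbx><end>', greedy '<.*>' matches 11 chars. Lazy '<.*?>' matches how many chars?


Greedy '<.*>' tries to match as MUCH as possible.
Lazy '<.*?>' tries to match as LITTLE as possible.

String: '<xxbx><end>'
Greedy '<.*>' starts at first '<' and extends to the LAST '>': '<xxbx><end>' (11 chars)
Lazy '<.*?>' starts at first '<' and stops at the FIRST '>': '<xxbx>' (6 chars)

6


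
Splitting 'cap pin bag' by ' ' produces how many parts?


Splitting by ' ' breaks the string at each occurrence of the separator.
Text: 'cap pin bag'
Parts after split:
  Part 1: 'cap'
  Part 2: 'pin'
  Part 3: 'bag'
Total parts: 3

3


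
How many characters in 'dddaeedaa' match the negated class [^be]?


Negated class [^be] matches any char NOT in {b, e}
Scanning 'dddaeedaa':
  pos 0: 'd' -> MATCH
  pos 1: 'd' -> MATCH
  pos 2: 'd' -> MATCH
  pos 3: 'a' -> MATCH
  pos 4: 'e' -> no (excluded)
  pos 5: 'e' -> no (excluded)
  pos 6: 'd' -> MATCH
  pos 7: 'a' -> MATCH
  pos 8: 'a' -> MATCH
Total matches: 7

7


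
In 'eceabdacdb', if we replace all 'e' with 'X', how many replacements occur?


re.sub('e', 'X', text) replaces every occurrence of 'e' with 'X'.
Text: 'eceabdacdb'
Scanning for 'e':
  pos 0: 'e' -> replacement #1
  pos 2: 'e' -> replacement #2
Total replacements: 2

2


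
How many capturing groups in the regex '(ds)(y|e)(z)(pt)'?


To count capturing groups, count each '(' that starts a group.
Pattern: '(ds)(y|e)(z)(pt)'
Walking through the pattern:
  Position 0: '(' -> group #1
  Position 4: '(' -> group #2
  Position 9: '(' -> group #3
  Position 12: '(' -> group #4
Total capturing groups: 4

4


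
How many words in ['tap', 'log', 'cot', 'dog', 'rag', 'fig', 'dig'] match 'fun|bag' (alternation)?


Alternation 'fun|bag' matches either 'fun' or 'bag'.
Checking each word:
  'tap' -> no
  'log' -> no
  'cot' -> no
  'dog' -> no
  'rag' -> no
  'fig' -> no
  'dig' -> no
Matches: []
Count: 0

0


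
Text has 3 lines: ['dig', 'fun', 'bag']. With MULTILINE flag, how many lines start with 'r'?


With MULTILINE flag, ^ matches the start of each line.
Lines: ['dig', 'fun', 'bag']
Checking which lines start with 'r':
  Line 1: 'dig' -> no
  Line 2: 'fun' -> no
  Line 3: 'bag' -> no
Matching lines: []
Count: 0

0


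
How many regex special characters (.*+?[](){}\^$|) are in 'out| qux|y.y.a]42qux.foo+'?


Regex special characters are: . * + ? [ ] ( ) { } \ ^ $ |
Scanning 'out| qux|y.y.a]42qux.foo+':
  pos 3: '|' -> SPECIAL
  pos 8: '|' -> SPECIAL
  pos 10: '.' -> SPECIAL
  pos 12: '.' -> SPECIAL
  pos 14: ']' -> SPECIAL
  pos 20: '.' -> SPECIAL
  pos 24: '+' -> SPECIAL
Special chars found: ['|', '|', '.', '.', ']', '.', '+']
Total: 7

7


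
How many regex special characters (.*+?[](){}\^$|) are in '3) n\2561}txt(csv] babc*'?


Regex special characters are: . * + ? [ ] ( ) { } \ ^ $ |
Scanning '3) n\2561}txt(csv] babc*':
  pos 1: ')' -> SPECIAL
  pos 4: '\' -> SPECIAL
  pos 9: '}' -> SPECIAL
  pos 13: '(' -> SPECIAL
  pos 17: ']' -> SPECIAL
  pos 23: '*' -> SPECIAL
Special chars found: [')', '\\', '}', '(', ']', '*']
Total: 6

6


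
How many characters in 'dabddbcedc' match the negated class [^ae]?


Negated class [^ae] matches any char NOT in {a, e}
Scanning 'dabddbcedc':
  pos 0: 'd' -> MATCH
  pos 1: 'a' -> no (excluded)
  pos 2: 'b' -> MATCH
  pos 3: 'd' -> MATCH
  pos 4: 'd' -> MATCH
  pos 5: 'b' -> MATCH
  pos 6: 'c' -> MATCH
  pos 7: 'e' -> no (excluded)
  pos 8: 'd' -> MATCH
  pos 9: 'c' -> MATCH
Total matches: 8

8


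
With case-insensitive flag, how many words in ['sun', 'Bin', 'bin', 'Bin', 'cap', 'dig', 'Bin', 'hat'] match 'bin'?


Case-insensitive matching: compare each word's lowercase form to 'bin'.
  'sun' -> lower='sun' -> no
  'Bin' -> lower='bin' -> MATCH
  'bin' -> lower='bin' -> MATCH
  'Bin' -> lower='bin' -> MATCH
  'cap' -> lower='cap' -> no
  'dig' -> lower='dig' -> no
  'Bin' -> lower='bin' -> MATCH
  'hat' -> lower='hat' -> no
Matches: ['Bin', 'bin', 'Bin', 'Bin']
Count: 4

4


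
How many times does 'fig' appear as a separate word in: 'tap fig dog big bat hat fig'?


Scanning each word for exact match 'fig':
  Word 1: 'tap' -> no
  Word 2: 'fig' -> MATCH
  Word 3: 'dog' -> no
  Word 4: 'big' -> no
  Word 5: 'bat' -> no
  Word 6: 'hat' -> no
  Word 7: 'fig' -> MATCH
Total matches: 2

2


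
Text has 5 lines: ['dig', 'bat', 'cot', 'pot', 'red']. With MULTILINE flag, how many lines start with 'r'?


With MULTILINE flag, ^ matches the start of each line.
Lines: ['dig', 'bat', 'cot', 'pot', 'red']
Checking which lines start with 'r':
  Line 1: 'dig' -> no
  Line 2: 'bat' -> no
  Line 3: 'cot' -> no
  Line 4: 'pot' -> no
  Line 5: 'red' -> MATCH
Matching lines: ['red']
Count: 1

1


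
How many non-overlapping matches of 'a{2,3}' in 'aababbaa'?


Pattern 'a{2,3}' matches between 2 and 3 consecutive a's (greedy).
String: 'aababbaa'
Finding runs of a's and applying greedy matching:
  Run at pos 0: 'aa' (length 2)
  Run at pos 3: 'a' (length 1)
  Run at pos 6: 'aa' (length 2)
Matches: ['aa', 'aa']
Count: 2

2


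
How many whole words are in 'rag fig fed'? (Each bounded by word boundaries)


Word boundaries (\b) mark the start/end of each word.
Text: 'rag fig fed'
Splitting by whitespace:
  Word 1: 'rag'
  Word 2: 'fig'
  Word 3: 'fed'
Total whole words: 3

3


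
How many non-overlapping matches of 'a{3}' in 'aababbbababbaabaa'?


Pattern 'a{3}' matches exactly 3 consecutive a's (greedy, non-overlapping).
String: 'aababbbababbaabaa'
Scanning for runs of a's:
  Run at pos 0: 'aa' (length 2) -> 0 match(es)
  Run at pos 3: 'a' (length 1) -> 0 match(es)
  Run at pos 7: 'a' (length 1) -> 0 match(es)
  Run at pos 9: 'a' (length 1) -> 0 match(es)
  Run at pos 12: 'aa' (length 2) -> 0 match(es)
  Run at pos 15: 'aa' (length 2) -> 0 match(es)
Matches found: []
Total: 0

0
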